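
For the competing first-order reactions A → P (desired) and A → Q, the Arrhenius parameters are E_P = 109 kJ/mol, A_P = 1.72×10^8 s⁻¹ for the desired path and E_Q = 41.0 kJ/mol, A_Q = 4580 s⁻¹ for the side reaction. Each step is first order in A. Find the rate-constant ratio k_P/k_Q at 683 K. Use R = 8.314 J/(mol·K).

0.237

With equal orders, S_{P/Q} = k_P/k_Q = (A_P/A_Q)·exp[(E_Q−E_P)/(RT)].
(E_Q−E_P)/(RT) = (41.0−109)×10³/(8.314×683) = -68000/5678 = -11.98.
k_P/k_Q = (1.72×10^8/4580)·exp(-11.98) = 37555 × 6.299×10^-6 = 0.237.
Since E_P > E_Q, raising the temperature improves selectivity toward P.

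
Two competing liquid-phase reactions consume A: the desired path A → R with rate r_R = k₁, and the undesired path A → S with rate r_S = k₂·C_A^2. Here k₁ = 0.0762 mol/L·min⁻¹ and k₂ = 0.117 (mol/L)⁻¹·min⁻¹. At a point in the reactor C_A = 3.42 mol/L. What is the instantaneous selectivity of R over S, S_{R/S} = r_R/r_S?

S_{R/S} = r_R/r_S = (k₁)/(k₂·C_A^2) = (k₁/k₂)·C_A^-2.
= (0.0762) / (0.117×3.420^2) = 0.07620/1.368 = 0.0557.

0.0557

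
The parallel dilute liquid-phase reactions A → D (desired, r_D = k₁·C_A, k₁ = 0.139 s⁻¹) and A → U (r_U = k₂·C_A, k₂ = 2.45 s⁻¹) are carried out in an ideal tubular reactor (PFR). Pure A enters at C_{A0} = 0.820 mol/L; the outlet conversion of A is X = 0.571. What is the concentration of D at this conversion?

0.0251 mol/L

C_A = C_{A0}(1−X) = 0.3518 mol/L.
Both paths are first order in A, so the instantaneous fraction to D is constant: dC_D/d(−C_A) = k₁/(k₁+k₂) = 0.05369.
C_D = 0.05369·(C_{A0}−C_A) = 0.05369×0.4682 = 0.0251 mol/L.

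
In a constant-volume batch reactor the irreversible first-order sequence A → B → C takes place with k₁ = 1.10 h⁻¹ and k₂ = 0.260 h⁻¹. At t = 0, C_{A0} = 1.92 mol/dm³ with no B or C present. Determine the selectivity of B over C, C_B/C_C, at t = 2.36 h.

1.95

The intermediate concentration in a first-order A→B→C sequence is C_B = k₁C_{A0}(e^(−k₁t) − e^(−k₂t))/(k₂−k₁).
e^(−k₁t) = e^(−1.10×2.36) = e^(−2.596) = 0.07457; e^(−k₂t) = e^(−0.6136) = 0.5414.
C_B = 1.10×1.92/(0.260−1.10) × (0.07457−0.5414) = (-2.514)×(-0.4668) = 1.174 mol/dm³.
C_A = C_{A0}e^(−k₁t) = 0.1432 mol/dm³, so C_C = C_{A0}−C_A−C_B = 0.6031 mol/dm³; C_B/C_C = 1.95.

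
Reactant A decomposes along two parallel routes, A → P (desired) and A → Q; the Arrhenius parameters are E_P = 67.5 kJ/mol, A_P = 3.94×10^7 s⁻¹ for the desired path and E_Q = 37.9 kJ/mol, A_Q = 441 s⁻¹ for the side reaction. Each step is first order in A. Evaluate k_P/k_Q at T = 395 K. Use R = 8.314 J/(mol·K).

k_P/k_Q = (A_P/A_Q)·exp[−(E_P−E_Q)/(RT)] = (A_P/A_Q)·exp[(E_Q−E_P)/(RT)].
(E_Q−E_P)/(RT) = (37.9−67.5)×10³/(8.314×395) = -29600/3284 = -9.013.
k_P/k_Q = (3.94×10^7/441)·exp(-9.013) = 89342 × 1.218×10^-4 = 10.9.

10.9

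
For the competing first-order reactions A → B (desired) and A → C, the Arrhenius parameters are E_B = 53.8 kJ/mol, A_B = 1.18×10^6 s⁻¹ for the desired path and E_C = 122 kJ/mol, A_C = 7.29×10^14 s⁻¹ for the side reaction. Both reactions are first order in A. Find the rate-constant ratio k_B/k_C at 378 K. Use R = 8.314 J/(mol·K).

4.30

Since both paths have the same order in A, the concentration cancels and S_{B/C} = k_B/k_C = (A_B/A_C)·exp[(E_C−E_B)/(RT)].
(E_C−E_B)/(RT) = (122−53.8)×10³/(8.314×378) = 68200/3143 = 21.70.
k_B/k_C = (1.18×10^6/7.29×10^14)·exp(21.70) = 1.619×10^-9 × 2.659×10^9 = 4.30.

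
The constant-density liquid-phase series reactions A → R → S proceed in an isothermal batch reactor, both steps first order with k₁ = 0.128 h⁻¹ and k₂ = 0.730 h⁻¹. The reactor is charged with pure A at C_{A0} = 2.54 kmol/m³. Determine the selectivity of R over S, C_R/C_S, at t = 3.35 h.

The intermediate concentration in a first-order A→B→C sequence is C_R = k₁C_{A0}(e^(−k₁t) − e^(−k₂t))/(k₂−k₁).
e^(−k₁t) = e^(−0.128×3.35) = e^(−0.4288) = 0.6513; e^(−k₂t) = e^(−2.446) = 0.08668.
C_R = 0.128×2.54/(0.730−0.128) × (0.6513−0.08668) = 0.5401×0.5646 = 0.3049 kmol/m³.
C_A = C_{A0}e^(−k₁t) = 1.654 kmol/m³, so C_S = C_{A0}−C_A−C_R = 0.5808 kmol/m³; C_R/C_S = 0.525.

0.525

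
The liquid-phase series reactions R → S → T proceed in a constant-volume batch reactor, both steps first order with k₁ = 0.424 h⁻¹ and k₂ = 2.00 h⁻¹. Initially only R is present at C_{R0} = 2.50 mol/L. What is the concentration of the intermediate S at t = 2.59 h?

0.221 mol/L

Solving the coupled first-order balances gives C_S(t) = [k₁/(k₂−k₁)]·C_{R0}·(e^(−k₁t) − e^(−k₂t)).
e^(−k₁t) = e^(−0.424×2.59) = e^(−1.098) = 0.3335; e^(−k₂t) = e^(−5.180) = 0.005628.
C_S = 0.424×2.50/(2.00−0.424) × (0.3335−0.005628) = 0.6726×0.3279 = 0.2205 mol/L.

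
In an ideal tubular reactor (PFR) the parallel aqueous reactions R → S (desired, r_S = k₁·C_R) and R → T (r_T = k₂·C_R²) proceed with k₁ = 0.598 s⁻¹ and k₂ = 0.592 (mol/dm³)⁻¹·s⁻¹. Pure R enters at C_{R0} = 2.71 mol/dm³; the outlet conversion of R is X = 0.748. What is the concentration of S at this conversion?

C_R = C_{R0}(1−X) = 0.6829 mol/dm³.
Along a PFR/batch, dC_S/dC_R = −r_S/(r_S+r_T) = −k₁/(k₁+k₂·C_R).
Integrating from C_{R0} to C_R: C_S = (0.598/0.592)·ln[(0.598+0.592·2.71)/(0.598+0.592·0.683)] = 1.010·ln(2.202/1.002) = 0.7952 mol/dm³.

0.795 mol/dm³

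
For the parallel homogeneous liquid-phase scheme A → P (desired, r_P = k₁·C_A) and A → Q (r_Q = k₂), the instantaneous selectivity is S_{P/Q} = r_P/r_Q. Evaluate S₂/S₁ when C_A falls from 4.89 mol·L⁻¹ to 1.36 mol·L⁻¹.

0.278

S_{P/Q} = (k₁/k₂)·C_A, so S₂/S₁ = (C_{A,2}/C_{A,1}).
= 1.36/4.89 = 0.278.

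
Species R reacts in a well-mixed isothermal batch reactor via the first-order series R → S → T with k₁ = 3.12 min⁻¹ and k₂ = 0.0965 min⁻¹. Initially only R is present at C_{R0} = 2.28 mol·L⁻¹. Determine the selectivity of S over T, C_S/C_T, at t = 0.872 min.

The intermediate concentration in a first-order A→B→C sequence is C_S = k₁C_{R0}(e^(−k₁t) − e^(−k₂t))/(k₂−k₁).
e^(−k₁t) = e^(−3.12×0.872) = e^(−2.721) = 0.06583; e^(−k₂t) = e^(−0.08415) = 0.9193.
C_S = 3.12×2.28/(0.0965−3.12) × (0.06583−0.9193) = (-2.353)×(-0.8535) = 2.008 mol·L⁻¹.
C_R = C_{R0}e^(−k₁t) = 0.1501 mol·L⁻¹, so C_T = C_{R0}−C_R−C_S = 0.1219 mol·L⁻¹; C_S/C_T = 16.5.

16.5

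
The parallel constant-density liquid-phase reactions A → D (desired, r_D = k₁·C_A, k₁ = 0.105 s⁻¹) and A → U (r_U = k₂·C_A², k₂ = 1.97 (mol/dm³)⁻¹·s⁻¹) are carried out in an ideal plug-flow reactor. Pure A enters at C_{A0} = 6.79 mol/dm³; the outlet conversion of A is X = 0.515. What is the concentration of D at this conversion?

C_A = C_{A0}(1−X) = 3.293 mol/dm³.
Along a PFR/batch, dC_D/dC_A = −r_D/(r_D+r_U) = −k₁/(k₁+k₂·C_A).
Integrating from C_{A0} to C_A: C_D = (0.105/1.97)·ln[(0.105+1.97·6.79)/(0.105+1.97·3.29)] = 0.05330·ln(13.48/6.593) = 0.03813 mol/dm³.

0.0381 mol/dm³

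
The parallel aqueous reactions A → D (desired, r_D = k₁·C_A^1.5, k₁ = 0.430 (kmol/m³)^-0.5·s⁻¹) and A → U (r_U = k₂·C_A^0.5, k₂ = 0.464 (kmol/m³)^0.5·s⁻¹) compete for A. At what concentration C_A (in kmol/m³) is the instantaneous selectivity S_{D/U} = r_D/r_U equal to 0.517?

S_{D/U} = (k₁/k₂)·C_A ⇒ C_A = S·k₂/k₁.
= 0.517×0.464/0.430 = 0.558 kmol/m³.

0.558 kmol/m³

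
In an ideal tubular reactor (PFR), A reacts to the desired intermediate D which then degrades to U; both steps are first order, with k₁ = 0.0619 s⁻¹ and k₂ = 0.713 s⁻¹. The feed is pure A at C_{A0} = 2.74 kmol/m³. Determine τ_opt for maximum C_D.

For first-order series the maximum of C_D occurs at τ_opt = ln(k₂/k₁)/(k₂−k₁).
= ln(0.713/0.0619)/(0.713−0.0619) = ln(11.52)/0.6511 = 2.444/0.6511 = 3.75 s.

3.75 s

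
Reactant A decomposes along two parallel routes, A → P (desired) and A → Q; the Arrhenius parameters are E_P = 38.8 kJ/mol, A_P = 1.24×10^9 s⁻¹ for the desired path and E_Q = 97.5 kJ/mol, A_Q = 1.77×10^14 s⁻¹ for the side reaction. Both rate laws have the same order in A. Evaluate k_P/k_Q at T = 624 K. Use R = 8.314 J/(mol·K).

With equal orders, S_{P/Q} = k_P/k_Q = (A_P/A_Q)·exp[(E_Q−E_P)/(RT)].
(E_Q−E_P)/(RT) = (97.5−38.8)×10³/(8.314×624) = 58700/5188 = 11.31.
k_P/k_Q = (1.24×10^9/1.77×10^14)·exp(11.31) = 7.006×10^-6 × 82019 = 0.575.

0.575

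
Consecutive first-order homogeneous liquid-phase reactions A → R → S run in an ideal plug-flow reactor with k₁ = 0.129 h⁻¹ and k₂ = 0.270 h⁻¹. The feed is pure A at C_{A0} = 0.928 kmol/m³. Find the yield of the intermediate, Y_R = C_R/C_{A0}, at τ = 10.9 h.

0.176

Solving the coupled first-order balances gives C_R(τ) = [k₁/(k₂−k₁)]·C_{A0}·(e^(−k₁τ) − e^(−k₂τ)).
e^(−k₁τ) = e^(−0.129×10.9) = e^(−1.406) = 0.2451; e^(−k₂τ) = e^(−2.943) = 0.05271.
C_R = 0.129×0.928/(0.270−0.129) × (0.2451−0.05271) = 0.8490×0.1924 = 0.1633 kmol/m³.
Y_R = C_R/C_{A0} = 0.1633/0.928 = 0.176.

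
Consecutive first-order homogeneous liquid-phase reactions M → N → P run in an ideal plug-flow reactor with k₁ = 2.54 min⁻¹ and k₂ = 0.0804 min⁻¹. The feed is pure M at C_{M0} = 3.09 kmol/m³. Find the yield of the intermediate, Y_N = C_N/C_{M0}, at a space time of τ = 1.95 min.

0.876

The intermediate concentration in a first-order A→B→C sequence is C_N = k₁C_{M0}(e^(−k₁τ) − e^(−k₂τ))/(k₂−k₁).
e^(−k₁τ) = e^(−2.54×1.95) = e^(−4.953) = 0.007062; e^(−k₂τ) = e^(−0.1568) = 0.8549.
C_N = 2.54×3.09/(0.0804−2.54) × (0.007062−0.8549) = (-3.191)×(-0.8478) = 2.705 kmol/m³.
Y_N = C_N/C_{M0} = 2.705/3.09 = 0.876.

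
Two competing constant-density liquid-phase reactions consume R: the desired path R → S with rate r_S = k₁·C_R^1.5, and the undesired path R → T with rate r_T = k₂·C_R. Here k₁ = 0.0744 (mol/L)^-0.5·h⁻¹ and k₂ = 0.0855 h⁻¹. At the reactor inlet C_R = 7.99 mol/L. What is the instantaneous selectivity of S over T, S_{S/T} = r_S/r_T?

2.46

S_{S/T} = r_S/r_T = (k₁·C_R^1.5)/(k₂·C_R) = (k₁/k₂)·C_R^0.5.
= (0.0744×7.990^1.5) / (0.0855×7.990) = 1.680/0.6831 = 2.46.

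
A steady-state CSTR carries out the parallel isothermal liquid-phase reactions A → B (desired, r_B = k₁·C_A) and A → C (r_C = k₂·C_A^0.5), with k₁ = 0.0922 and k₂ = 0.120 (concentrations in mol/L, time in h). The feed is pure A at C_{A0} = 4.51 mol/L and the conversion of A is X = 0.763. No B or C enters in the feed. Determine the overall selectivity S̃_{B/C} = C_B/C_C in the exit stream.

Exit C_A = C_{A0}(1−X) = 4.51×0.237 = 1.069 mol/L.
In a CSTR the entire volume is at exit conditions, so r_B = 0.0922×1.069 = 0.09855 and r_C = 0.120×1.069^0.5 = 0.1241.
Overall selectivity = C_B/C_C = r_Bτ/(r_Cτ) = r_B/r_C = 0.794.

0.794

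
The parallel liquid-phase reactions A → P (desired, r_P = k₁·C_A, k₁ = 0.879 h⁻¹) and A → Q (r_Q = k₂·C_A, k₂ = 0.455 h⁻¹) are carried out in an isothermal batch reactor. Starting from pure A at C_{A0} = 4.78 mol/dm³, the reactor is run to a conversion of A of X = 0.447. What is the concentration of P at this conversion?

1.41 mol/dm³

C_A = C_{A0}(1−X) = 2.643 mol/dm³.
Both paths are first order in A, so the instantaneous fraction to P is constant: dC_P/d(−C_A) = k₁/(k₁+k₂) = 0.6589.
C_P = 0.6589·(C_{A0}−C_A) = 0.6589×2.137 = 1.41 mol/dm³.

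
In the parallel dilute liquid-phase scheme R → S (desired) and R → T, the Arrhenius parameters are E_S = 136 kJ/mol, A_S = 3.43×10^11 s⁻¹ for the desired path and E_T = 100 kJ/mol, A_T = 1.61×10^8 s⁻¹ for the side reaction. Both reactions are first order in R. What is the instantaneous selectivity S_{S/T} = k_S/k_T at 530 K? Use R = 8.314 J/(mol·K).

0.603

Since both paths have the same order in R, the concentration cancels and S_{S/T} = k_S/k_T = (A_S/A_T)·exp[(E_T−E_S)/(RT)].
(E_T−E_S)/(RT) = (100−136)×10³/(8.314×530) = -36000/4406 = -8.170.
k_S/k_T = (3.43×10^11/1.61×10^8)·exp(-8.170) = 2130 × 2.830×10^-4 = 0.603.
Since E_S > E_T, raising the temperature improves selectivity toward S.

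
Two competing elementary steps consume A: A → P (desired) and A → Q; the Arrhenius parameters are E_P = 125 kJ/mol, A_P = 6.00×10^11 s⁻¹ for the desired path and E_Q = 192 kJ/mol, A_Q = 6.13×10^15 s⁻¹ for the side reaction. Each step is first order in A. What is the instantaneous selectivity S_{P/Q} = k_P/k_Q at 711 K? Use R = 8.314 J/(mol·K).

Since both paths have the same order in A, the concentration cancels and S_{P/Q} = k_P/k_Q = (A_P/A_Q)·exp[(E_Q−E_P)/(RT)].
(E_Q−E_P)/(RT) = (192−125)×10³/(8.314×711) = 67000/5911 = 11.33.
k_P/k_Q = (6.00×10^11/6.13×10^15)·exp(11.33) = 9.788×10^-5 × 83643 = 8.19.
Since E_P < E_Q, lowering the temperature improves selectivity toward P.

8.19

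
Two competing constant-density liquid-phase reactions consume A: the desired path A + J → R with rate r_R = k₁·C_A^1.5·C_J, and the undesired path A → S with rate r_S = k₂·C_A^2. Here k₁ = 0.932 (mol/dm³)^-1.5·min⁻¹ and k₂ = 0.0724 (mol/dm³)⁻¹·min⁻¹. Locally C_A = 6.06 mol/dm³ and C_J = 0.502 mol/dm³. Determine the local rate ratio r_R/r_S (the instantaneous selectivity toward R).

2.63

S_{R/S} = r_R/r_S = (k₁·C_A^1.5·C_J)/(k₂·C_A^2) = (k₁/k₂)·C_A^-0.5·C_J.
= (0.932×6.060^1.5×0.5020) / (0.0724×6.060^2) = 6.980/2.659 = 2.63.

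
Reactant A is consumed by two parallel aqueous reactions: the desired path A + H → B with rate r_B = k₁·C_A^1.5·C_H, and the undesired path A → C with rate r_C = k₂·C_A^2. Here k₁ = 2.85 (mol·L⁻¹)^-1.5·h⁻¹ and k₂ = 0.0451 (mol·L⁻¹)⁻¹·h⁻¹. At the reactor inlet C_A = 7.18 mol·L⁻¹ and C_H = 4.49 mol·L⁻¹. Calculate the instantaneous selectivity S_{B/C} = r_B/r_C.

S_{B/C} = r_B/r_C = (k₁·C_A^1.5·C_H)/(k₂·C_A^2) = (k₁/k₂)·C_A^-0.5·C_H.
= (2.85×7.180^1.5×4.490) / (0.0451×7.180^2) = 246.2/2.325 = 106.
The undesired path is higher order in A, so low C_A (CSTR or dilute feed) favours B.

106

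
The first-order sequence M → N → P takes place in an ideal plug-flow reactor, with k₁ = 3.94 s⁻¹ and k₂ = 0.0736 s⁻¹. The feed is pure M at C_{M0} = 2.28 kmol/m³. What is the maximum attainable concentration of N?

For a first-order series the maximum intermediate yield is C_{N,max}/C_{M0} = (k₁/k₂)^[k₂/(k₂−k₁)].
= (3.94/0.0736)^(0.0736/(0.0736−3.94)) = (53.53)^(-0.01904) = 0.9270.
C_{N,max} = 0.9270×2.28 = 2.11 kmol/m³.

2.11 kmol/m³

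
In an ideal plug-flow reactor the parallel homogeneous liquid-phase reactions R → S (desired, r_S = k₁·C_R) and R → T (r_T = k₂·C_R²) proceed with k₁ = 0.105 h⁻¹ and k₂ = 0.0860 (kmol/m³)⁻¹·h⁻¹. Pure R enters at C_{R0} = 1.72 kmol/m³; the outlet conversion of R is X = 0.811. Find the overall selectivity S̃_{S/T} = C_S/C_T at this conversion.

C_R = C_{R0}(1−X) = 0.3251 kmol/m³.
Along a PFR/batch, dC_S/dC_R = −r_S/(r_S+r_T) = −k₁/(k₁+k₂·C_R).
Integrating from C_{R0} to C_R: C_S = (0.105/0.0860)·ln[(0.105+0.0860·1.72)/(0.105+0.0860·0.325)] = 1.221·ln(0.2529/0.1330) = 0.7851 kmol/m³.
C_T = (C_{R0}−C_R)−C_S = 0.6098 kmol/m³; S̃_{S/T} = 0.7851/0.6098 = 1.29.

1.29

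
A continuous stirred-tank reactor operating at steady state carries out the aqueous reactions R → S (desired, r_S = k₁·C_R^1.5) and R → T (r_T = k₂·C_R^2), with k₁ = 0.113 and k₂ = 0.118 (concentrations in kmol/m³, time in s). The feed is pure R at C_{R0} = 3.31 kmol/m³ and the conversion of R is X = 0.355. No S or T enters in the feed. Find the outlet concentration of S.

Exit C_R = C_{R0}(1−X) = 3.31×0.645 = 2.135 kmol/m³.
In a CSTR the entire volume is at exit conditions, so r_S = 0.113×2.135^1.5 = 0.3525 and r_T = 0.118×2.135^2 = 0.5378.
Fraction of consumed R going to S: r_S/(r_S+r_T) = 0.3959.
C_S = 0.3959·C_{R0}·X = 0.3959×3.31×0.355 = 0.465 kmol/m³.

0.465 kmol/m³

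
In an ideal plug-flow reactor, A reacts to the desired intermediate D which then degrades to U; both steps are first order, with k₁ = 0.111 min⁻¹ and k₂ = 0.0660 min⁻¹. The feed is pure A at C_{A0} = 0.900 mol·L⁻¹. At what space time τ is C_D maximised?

11.6 min

Setting dC_D/dτ = 0 gives τ_opt = ln(k₂/k₁)/(k₂−k₁).
= ln(0.0660/0.111)/(0.0660−0.111) = ln(0.5946)/-0.04500 = -0.5199/-0.04500 = 11.6 min.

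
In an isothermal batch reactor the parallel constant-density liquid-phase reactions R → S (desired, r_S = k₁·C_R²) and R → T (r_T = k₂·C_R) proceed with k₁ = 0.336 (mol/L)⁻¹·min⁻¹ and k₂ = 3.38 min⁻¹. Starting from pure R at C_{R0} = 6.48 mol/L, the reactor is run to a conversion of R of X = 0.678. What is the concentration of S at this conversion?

1.29 mol/L

C_R = C_{R0}(1−X) = 2.087 mol/L.
Along a PFR/batch, dC_T/dC_R = −r_T/(r_S+r_T) = −k₂/(k₂+k₁·C_R).
Integrating from C_{R0} to C_R: C_T = (3.38/0.336)·ln[(3.38+0.336·6.48)/(3.38+0.336·2.09)] = 10.06·ln(5.557/4.081) = 3.106 mol/L.
Then C_S = (C_{R0}−C_R) − C_T = 4.393 − 3.106 = 1.288 mol/L.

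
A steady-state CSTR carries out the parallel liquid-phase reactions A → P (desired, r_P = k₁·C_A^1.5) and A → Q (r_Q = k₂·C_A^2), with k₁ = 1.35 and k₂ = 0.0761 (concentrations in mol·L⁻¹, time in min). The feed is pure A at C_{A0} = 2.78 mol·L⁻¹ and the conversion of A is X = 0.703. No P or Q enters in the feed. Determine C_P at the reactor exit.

Exit C_A = C_{A0}(1−X) = 2.78×0.297 = 0.8257 mol·L⁻¹.
In a CSTR the entire volume is at exit conditions, so r_P = 1.35×0.8257^1.5 = 1.013 and r_Q = 0.0761×0.8257^2 = 0.05188.
Fraction of consumed A going to P: r_P/(r_P+r_Q) = 0.9513.
C_P = 0.9513·C_{A0}·X = 0.9513×2.78×0.703 = 1.86 mol·L⁻¹.

1.86 mol·L⁻¹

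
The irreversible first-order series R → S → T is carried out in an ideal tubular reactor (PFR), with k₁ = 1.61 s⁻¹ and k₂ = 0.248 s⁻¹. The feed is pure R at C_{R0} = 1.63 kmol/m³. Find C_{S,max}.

1.16 kmol/m³

Evaluating C_S at τ_opt = ln(k₂/k₁)/(k₂−k₁) gives C_{S,max}/C_{R0} = (k₁/k₂)^[k₂/(k₂−k₁)].
= (1.61/0.248)^(0.248/(0.248−1.61)) = (6.492)^(-0.1821) = 0.7113.
C_{S,max} = 0.7113×1.63 = 1.16 kmol/m³.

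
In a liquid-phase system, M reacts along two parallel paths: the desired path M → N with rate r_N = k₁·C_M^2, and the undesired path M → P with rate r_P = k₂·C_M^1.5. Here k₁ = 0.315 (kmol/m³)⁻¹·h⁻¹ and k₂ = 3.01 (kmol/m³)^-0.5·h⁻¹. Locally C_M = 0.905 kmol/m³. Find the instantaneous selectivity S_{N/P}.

S_{N/P} = r_N/r_P = (k₁·C_M^2)/(k₂·C_M^1.5) = (k₁/k₂)·C_M^0.5.
= (0.315×0.9050^2) / (3.01×0.9050^1.5) = 0.2580/2.591 = 0.0996.
Since the desired path is higher order in M, keeping C_M high (PFR or concentrated feed) favours N.

0.0996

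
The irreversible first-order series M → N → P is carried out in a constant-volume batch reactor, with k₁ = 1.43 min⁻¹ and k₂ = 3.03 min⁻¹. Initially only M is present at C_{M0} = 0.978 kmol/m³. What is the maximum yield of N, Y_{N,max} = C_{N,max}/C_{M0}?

At the optimum, C_{N,max}/C_{M0} = (k₁/k₂)^[k₂/(k₂−k₁)].
= (1.43/3.03)^(3.03/(3.03−1.43)) = (0.4719)^(1.894) = 0.2412.

0.241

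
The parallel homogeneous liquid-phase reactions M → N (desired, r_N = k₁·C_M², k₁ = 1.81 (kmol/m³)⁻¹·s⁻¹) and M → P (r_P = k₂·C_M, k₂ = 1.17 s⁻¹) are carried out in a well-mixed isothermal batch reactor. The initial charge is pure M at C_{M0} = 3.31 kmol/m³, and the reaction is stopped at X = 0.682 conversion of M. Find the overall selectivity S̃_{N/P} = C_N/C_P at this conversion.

C_M = C_{M0}(1−X) = 1.053 kmol/m³.
Along a PFR/batch, dC_P/dC_M = −r_P/(r_N+r_P) = −k₂/(k₂+k₁·C_M).
Integrating from C_{M0} to C_M: C_P = (1.17/1.81)·ln[(1.17+1.81·3.31)/(1.17+1.81·1.05)] = 0.6464·ln(7.161/3.075) = 0.5464 kmol/m³.
Then C_N = (C_{M0}−C_M) − C_P = 2.257 − 0.5464 = 1.711 kmol/m³.
S̃_{N/P} = C_N/C_P = 1.711/0.5464 = 3.13.

3.13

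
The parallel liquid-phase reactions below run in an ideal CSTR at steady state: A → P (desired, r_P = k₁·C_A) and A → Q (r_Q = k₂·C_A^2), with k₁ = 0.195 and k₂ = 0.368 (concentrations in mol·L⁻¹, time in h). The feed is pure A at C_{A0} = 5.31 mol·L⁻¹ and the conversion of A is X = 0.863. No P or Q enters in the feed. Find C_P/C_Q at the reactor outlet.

Exit C_A = C_{A0}(1−X) = 5.31×0.137 = 0.7275 mol·L⁻¹.
Rates in a CSTR are evaluated at the outlet concentration: r_P = 0.195×0.7275 = 0.1419, r_Q = 0.368×0.7275^2 = 0.1948.
Overall selectivity = C_P/C_Q = r_Pτ/(r_Qτ) = r_P/r_Q = 0.728.

0.728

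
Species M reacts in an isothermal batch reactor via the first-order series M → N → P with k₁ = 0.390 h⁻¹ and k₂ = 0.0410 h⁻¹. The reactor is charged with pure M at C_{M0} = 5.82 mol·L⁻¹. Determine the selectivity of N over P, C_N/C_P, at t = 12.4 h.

The intermediate concentration in a first-order A→B→C sequence is C_N = k₁C_{M0}(e^(−k₁t) − e^(−k₂t))/(k₂−k₁).
e^(−k₁t) = e^(−0.390×12.4) = e^(−4.836) = 0.007939; e^(−k₂t) = e^(−0.5084) = 0.6015.
C_N = 0.390×5.82/(0.0410−0.390) × (0.007939−0.6015) = (-6.504)×(-0.5935) = 3.860 mol·L⁻¹.
C_M = C_{M0}e^(−k₁t) = 0.04620 mol·L⁻¹, so C_P = C_{M0}−C_M−C_N = 1.914 mol·L⁻¹; C_N/C_P = 2.02.

2.02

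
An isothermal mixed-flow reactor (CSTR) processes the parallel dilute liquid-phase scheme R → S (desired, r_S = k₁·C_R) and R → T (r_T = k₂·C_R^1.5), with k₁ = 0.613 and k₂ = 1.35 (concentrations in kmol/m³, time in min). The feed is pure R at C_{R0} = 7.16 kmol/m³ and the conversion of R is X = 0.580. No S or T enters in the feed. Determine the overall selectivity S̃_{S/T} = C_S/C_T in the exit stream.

Exit C_R = C_{R0}(1−X) = 7.16×0.420 = 3.007 kmol/m³.
A CSTR operates uniformly at the exit composition, giving r_S = 1.843 and r_T = 7.040 (each k·C_R^n at C_R = 3.007).
Overall selectivity = C_S/C_T = r_Sτ/(r_Tτ) = r_S/r_T = 0.262.

0.262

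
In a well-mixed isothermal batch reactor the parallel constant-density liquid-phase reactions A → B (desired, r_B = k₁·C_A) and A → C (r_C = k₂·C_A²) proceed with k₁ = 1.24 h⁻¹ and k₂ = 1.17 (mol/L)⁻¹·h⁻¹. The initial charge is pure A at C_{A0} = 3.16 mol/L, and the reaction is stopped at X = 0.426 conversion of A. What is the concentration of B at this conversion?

C_A = C_{A0}(1−X) = 1.814 mol/L.
Along a PFR/batch, dC_B/dC_A = −r_B/(r_B+r_C) = −k₁/(k₁+k₂·C_A).
Integrating from C_{A0} to C_A: C_B = (1.24/1.17)·ln[(1.24+1.17·3.16)/(1.24+1.17·1.81)] = 1.060·ln(4.937/3.362) = 0.4072 mol/L.

0.407 mol/L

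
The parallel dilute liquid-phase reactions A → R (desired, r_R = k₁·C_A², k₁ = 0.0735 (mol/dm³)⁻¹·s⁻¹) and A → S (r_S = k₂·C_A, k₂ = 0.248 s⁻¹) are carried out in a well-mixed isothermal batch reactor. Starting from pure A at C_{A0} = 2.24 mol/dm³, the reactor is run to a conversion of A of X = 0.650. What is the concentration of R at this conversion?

C_A = C_{A0}(1−X) = 0.7840 mol/dm³.
Along a PFR/batch, dC_S/dC_A = −r_S/(r_R+r_S) = −k₂/(k₂+k₁·C_A).
Integrating from C_{A0} to C_A: C_S = (0.248/0.0735)·ln[(0.248+0.0735·2.24)/(0.248+0.0735·0.784)] = 3.374·ln(0.4126/0.3056) = 1.013 mol/dm³.
Then C_R = (C_{A0}−C_A) − C_S = 1.456 − 1.013 = 0.4430 mol/dm³.

0.443 mol/dm³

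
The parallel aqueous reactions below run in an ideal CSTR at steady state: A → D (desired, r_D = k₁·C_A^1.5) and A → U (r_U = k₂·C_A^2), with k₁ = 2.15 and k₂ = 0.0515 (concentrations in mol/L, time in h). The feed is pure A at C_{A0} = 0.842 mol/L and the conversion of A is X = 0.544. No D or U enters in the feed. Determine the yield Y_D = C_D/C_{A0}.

Exit C_A = C_{A0}(1−X) = 0.842×0.456 = 0.3840 mol/L.
In a CSTR the entire volume is at exit conditions, so r_D = 2.15×0.3840^1.5 = 0.5115 and r_U = 0.0515×0.3840^2 = 0.007592.
Fraction of consumed A going to D: r_D/(r_D+r_U) = 0.9854.
C_D = 0.9854·C_{A0}·X = 0.9854×0.842×0.544 = 0.451 mol/L; Y_D = C_D/C_{A0} = 0.536.

0.536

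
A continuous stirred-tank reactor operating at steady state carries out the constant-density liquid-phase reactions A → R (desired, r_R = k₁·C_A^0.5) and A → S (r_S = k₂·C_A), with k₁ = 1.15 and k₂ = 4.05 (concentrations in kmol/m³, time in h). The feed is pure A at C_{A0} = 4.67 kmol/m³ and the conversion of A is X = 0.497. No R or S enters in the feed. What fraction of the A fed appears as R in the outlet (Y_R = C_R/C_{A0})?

Exit C_A = C_{A0}(1−X) = 4.67×0.503 = 2.349 kmol/m³.
Rates in a CSTR are evaluated at the outlet concentration: r_R = 1.15×2.349^0.5 = 1.763, r_S = 4.05×2.349 = 9.513.
Fraction of consumed A going to R: r_R/(r_R+r_S) = 0.1563.
C_R = 0.1563·C_{A0}·X = 0.1563×4.67×0.497 = 0.363 kmol/m³; Y_R = C_R/C_{A0} = 0.0777.

0.0777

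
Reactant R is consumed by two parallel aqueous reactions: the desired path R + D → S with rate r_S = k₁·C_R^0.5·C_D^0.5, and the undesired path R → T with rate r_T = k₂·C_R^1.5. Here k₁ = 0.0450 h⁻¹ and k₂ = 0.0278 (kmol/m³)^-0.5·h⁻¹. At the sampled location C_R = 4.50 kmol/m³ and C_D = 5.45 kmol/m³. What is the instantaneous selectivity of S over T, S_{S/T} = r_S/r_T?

0.840

S_{S/T} = r_S/r_T = (k₁·C_R^0.5·C_D^0.5)/(k₂·C_R^1.5) = (k₁/k₂)·C_R⁻¹·C_D^0.5.
= (0.0450×4.500^0.5×5.450^0.5) / (0.0278×4.500^1.5) = 0.2229/0.2654 = 0.840.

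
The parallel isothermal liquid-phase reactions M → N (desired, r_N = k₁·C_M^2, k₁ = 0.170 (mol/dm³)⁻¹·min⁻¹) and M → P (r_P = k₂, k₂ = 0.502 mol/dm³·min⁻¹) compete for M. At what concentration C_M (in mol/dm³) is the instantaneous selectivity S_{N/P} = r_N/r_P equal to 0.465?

S_{N/P} = (k₁/k₂)·C_M^2 ⇒ C_M = (S·k₂/k₁)^(0.5).
= (0.465×0.502/0.170)^(0.5) = (1.373)^(0.5) = 1.17 mol/dm³.

1.17 mol/dm³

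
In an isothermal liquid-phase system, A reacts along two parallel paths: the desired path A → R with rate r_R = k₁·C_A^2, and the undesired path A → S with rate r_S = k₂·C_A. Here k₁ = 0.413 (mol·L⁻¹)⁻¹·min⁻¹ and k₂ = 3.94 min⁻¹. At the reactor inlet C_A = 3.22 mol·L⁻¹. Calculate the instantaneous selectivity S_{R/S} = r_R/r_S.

0.338

S_{R/S} = r_R/r_S = (k₁·C_A^2)/(k₂·C_A) = (k₁/k₂)·C_A.
= (0.413×3.220^2) / (3.94×3.220) = 4.282/12.69 = 0.338.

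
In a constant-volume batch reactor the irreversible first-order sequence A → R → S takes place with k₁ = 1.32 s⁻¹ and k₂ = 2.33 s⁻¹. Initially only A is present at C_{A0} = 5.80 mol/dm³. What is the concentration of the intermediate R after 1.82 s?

0.577 mol/dm³

The intermediate concentration in a first-order A→B→C sequence is C_R = k₁C_{A0}(e^(−k₁t) − e^(−k₂t))/(k₂−k₁).
e^(−k₁t) = e^(−1.32×1.82) = e^(−2.402) = 0.09050; e^(−k₂t) = e^(−4.241) = 0.01440.
C_R = 1.32×5.80/(2.33−1.32) × (0.09050−0.01440) = 7.580×0.07610 = 0.5769 mol/dm³.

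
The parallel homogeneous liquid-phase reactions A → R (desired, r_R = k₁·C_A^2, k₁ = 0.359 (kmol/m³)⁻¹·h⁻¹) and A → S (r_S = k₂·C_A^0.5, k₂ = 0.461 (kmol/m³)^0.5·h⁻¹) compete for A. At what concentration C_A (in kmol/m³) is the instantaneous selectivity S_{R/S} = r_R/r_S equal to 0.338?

S_{R/S} = (k₁/k₂)·C_A^1.5 ⇒ C_A = (S·k₂/k₁)^(1/1.5).
= (0.338×0.461/0.359)^(0.6667) = (0.4340)^(0.6667) = 0.573 kmol/m³.

0.573 kmol/m³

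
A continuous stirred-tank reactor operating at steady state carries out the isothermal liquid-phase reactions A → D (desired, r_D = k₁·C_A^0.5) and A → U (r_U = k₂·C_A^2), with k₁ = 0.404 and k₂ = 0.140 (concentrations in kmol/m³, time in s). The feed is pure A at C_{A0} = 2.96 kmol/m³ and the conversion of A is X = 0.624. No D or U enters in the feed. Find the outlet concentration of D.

Exit C_A = C_{A0}(1−X) = 2.96×0.376 = 1.113 kmol/m³.
In a CSTR the entire volume is at exit conditions, so r_D = 0.404×1.113^0.5 = 0.4262 and r_U = 0.140×1.113^2 = 0.1734.
Fraction of consumed A going to D: r_D/(r_D+r_U) = 0.7108.
C_D = 0.7108·C_{A0}·X = 0.7108×2.96×0.624 = 1.31 kmol/m³.

1.31 kmol/m³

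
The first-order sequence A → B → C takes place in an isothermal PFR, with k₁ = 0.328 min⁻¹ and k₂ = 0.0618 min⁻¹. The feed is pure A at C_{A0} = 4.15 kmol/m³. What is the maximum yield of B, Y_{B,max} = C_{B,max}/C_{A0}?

For a first-order series the maximum intermediate yield is C_{B,max}/C_{A0} = (k₁/k₂)^[k₂/(k₂−k₁)].
= (0.328/0.0618)^(0.0618/(0.0618−0.328)) = (5.307)^(-0.2322) = 0.6788.

0.679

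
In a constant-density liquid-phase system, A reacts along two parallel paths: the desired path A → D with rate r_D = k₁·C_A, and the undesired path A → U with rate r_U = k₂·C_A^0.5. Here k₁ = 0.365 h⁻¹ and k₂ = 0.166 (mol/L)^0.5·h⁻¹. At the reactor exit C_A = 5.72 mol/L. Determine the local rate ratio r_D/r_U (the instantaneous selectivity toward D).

5.26

S_{D/U} = r_D/r_U = (k₁·C_A)/(k₂·C_A^0.5) = (k₁/k₂)·C_A^0.5.
= (0.365×5.720) / (0.166×5.720^0.5) = 2.088/0.3970 = 5.26.
Since the desired path is higher order in A, keeping C_A high (PFR or concentrated feed) favours D.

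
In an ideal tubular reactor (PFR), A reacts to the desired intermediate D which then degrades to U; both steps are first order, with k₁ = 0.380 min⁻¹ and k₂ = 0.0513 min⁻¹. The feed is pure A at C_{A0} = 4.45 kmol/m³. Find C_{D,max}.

For a first-order series the maximum intermediate yield is C_{D,max}/C_{A0} = (k₁/k₂)^[k₂/(k₂−k₁)].
= (0.380/0.0513)^(0.0513/(0.0513−0.380)) = (7.407)^(-0.1561) = 0.7316.
C_{D,max} = 0.7316×4.45 = 3.26 kmol/m³.

3.26 kmol/m³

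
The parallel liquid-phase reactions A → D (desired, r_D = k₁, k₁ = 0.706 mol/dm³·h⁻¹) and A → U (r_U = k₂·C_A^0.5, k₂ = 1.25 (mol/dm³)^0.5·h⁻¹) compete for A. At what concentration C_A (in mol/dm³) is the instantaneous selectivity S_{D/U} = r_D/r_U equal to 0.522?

S_{D/U} = (k₁/k₂)·C_A^-0.5 ⇒ C_A = (S·k₂/k₁)^(-2).
= (0.522×1.25/0.706)^(-2) = (0.9242)^(-2) = 1.17 mol/dm³.

1.17 mol/dm³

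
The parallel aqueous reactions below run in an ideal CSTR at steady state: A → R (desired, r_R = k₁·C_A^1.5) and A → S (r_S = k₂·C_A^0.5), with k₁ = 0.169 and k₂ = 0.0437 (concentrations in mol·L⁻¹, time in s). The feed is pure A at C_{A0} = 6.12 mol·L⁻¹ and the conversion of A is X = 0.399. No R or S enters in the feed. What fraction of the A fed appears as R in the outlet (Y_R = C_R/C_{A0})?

Exit C_A = C_{A0}(1−X) = 6.12×0.601 = 3.678 mol·L⁻¹.
A CSTR operates uniformly at the exit composition, giving r_R = 1.192 and r_S = 0.08381 (each k·C_A^n at C_A = 3.678).
Fraction of consumed A going to R: r_R/(r_R+r_S) = 0.9343.
C_R = 0.9343·C_{A0}·X = 0.9343×6.12×0.399 = 2.28 mol·L⁻¹; Y_R = C_R/C_{A0} = 0.373.

0.373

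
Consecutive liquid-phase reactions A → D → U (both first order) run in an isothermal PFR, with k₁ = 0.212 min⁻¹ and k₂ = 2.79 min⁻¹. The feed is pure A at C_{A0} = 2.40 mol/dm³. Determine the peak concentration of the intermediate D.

Evaluating C_D at τ_opt = ln(k₂/k₁)/(k₂−k₁) gives C_{D,max}/C_{A0} = (k₁/k₂)^[k₂/(k₂−k₁)].
= (0.212/2.79)^(2.79/(2.79−0.212)) = (0.07599)^(1.082) = 0.06147.
C_{D,max} = 0.06147×2.40 = 0.148 mol/dm³.

0.148 mol/dm³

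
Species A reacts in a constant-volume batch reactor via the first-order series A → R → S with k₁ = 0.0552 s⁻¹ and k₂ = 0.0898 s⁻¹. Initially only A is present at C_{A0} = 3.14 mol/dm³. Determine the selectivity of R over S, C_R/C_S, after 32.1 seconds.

0.281

For first-order series with pure A initially, C_R(t) = k₁C_{A0}/(k₂−k₁)·(e^(−k₁t) − e^(−k₂t)).
e^(−k₁t) = e^(−0.0552×32.1) = e^(−1.772) = 0.1700; e^(−k₂t) = e^(−2.883) = 0.05599.
C_R = 0.0552×3.14/(0.0898−0.0552) × (0.1700−0.05599) = 5.009×0.1140 = 0.5712 mol/dm³.
C_A = C_{A0}e^(−k₁t) = 0.5338 mol/dm³, so C_S = C_{A0}−C_A−C_R = 2.035 mol/dm³; C_R/C_S = 0.281.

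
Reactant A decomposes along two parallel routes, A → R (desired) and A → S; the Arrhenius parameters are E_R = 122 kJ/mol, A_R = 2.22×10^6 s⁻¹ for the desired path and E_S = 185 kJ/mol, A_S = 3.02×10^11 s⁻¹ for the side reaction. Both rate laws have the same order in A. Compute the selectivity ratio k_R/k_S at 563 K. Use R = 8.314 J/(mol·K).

k_R/k_S = (A_R/A_S)·exp[−(E_R−E_S)/(RT)] = (A_R/A_S)·exp[(E_S−E_R)/(RT)].
(E_S−E_R)/(RT) = (185−122)×10³/(8.314×563) = 63000/4681 = 13.46.
k_R/k_S = (2.22×10^6/3.02×10^11)·exp(13.46) = 7.351×10^-6 × 7.003×10^5 = 5.15.
Since E_R < E_S, lowering the temperature improves selectivity toward R.

5.15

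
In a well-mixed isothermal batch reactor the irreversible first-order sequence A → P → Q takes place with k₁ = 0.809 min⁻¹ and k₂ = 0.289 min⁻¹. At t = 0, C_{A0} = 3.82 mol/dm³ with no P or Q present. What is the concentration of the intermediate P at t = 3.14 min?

1.93 mol/dm³

Solving the coupled first-order balances gives C_P(t) = [k₁/(k₂−k₁)]·C_{A0}·(e^(−k₁t) − e^(−k₂t)).
e^(−k₁t) = e^(−0.809×3.14) = e^(−2.540) = 0.07885; e^(−k₂t) = e^(−0.9075) = 0.4035.
C_P = 0.809×3.82/(0.289−0.809) × (0.07885−0.4035) = (-5.943)×(-0.3247) = 1.930 mol/dm³.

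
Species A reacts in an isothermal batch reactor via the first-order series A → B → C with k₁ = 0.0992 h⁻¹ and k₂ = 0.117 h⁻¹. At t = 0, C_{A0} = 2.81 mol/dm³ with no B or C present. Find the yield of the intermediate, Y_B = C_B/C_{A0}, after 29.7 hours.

0.120

For first-order series with pure A initially, C_B(t) = k₁C_{A0}/(k₂−k₁)·(e^(−k₁t) − e^(−k₂t)).
e^(−k₁t) = e^(−0.0992×29.7) = e^(−2.946) = 0.05254; e^(−k₂t) = e^(−3.475) = 0.03096.
C_B = 0.0992×2.81/(0.117−0.0992) × (0.05254−0.03096) = 15.66×0.02157 = 0.3378 mol/dm³.
Y_B = C_B/C_{A0} = 0.3378/2.81 = 0.120.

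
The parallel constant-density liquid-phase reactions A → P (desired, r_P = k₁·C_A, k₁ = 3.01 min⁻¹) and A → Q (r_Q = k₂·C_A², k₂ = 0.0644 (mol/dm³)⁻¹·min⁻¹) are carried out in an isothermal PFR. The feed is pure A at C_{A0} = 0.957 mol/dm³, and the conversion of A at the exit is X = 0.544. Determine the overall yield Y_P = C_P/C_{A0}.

C_A = C_{A0}(1−X) = 0.4364 mol/dm³.
Along a PFR/batch, dC_P/dC_A = −r_P/(r_P+r_Q) = −k₁/(k₁+k₂·C_A).
Integrating from C_{A0} to C_A: C_P = (3.01/0.0644)·ln[(3.01+0.0644·0.957)/(3.01+0.0644·0.436)] = 46.74·ln(3.072/3.038) = 0.5130 mol/dm³.
Y_P = C_P/C_{A0} = 0.5130/0.957 = 0.536.

0.536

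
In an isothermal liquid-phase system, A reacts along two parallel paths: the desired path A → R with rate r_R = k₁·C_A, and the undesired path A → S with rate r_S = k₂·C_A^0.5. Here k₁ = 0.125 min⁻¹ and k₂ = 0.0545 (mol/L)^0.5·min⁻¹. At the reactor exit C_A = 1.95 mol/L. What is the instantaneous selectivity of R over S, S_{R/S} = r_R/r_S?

3.20

S_{R/S} = r_R/r_S = (k₁·C_A)/(k₂·C_A^0.5) = (k₁/k₂)·C_A^0.5.
= (0.125×1.950) / (0.0545×1.950^0.5) = 0.2437/0.07611 = 3.20.
Since the desired path is higher order in A, keeping C_A high (PFR or concentrated feed) favours R.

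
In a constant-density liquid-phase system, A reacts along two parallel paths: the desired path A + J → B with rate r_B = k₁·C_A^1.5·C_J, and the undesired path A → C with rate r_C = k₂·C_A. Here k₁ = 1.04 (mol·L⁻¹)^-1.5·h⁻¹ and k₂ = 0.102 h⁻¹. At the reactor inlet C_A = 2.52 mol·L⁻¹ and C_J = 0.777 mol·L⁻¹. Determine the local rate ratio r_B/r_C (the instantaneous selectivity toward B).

S_{B/C} = r_B/r_C = (k₁·C_A^1.5·C_J)/(k₂·C_A) = (k₁/k₂)·C_A^0.5·C_J.
= (1.04×2.520^1.5×0.7770) / (0.102×2.520) = 3.233/0.2570 = 12.6.

12.6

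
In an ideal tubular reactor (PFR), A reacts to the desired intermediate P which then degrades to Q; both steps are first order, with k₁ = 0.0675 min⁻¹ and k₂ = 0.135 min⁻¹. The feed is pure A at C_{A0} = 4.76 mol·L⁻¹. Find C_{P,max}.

1.19 mol·L⁻¹

For a first-order series the maximum intermediate yield is C_{P,max}/C_{A0} = (k₁/k₂)^[k₂/(k₂−k₁)].
= (0.0675/0.135)^(0.135/(0.135−0.0675)) = (0.5000)^(2.000) = 0.2500.
C_{P,max} = 0.2500×4.76 = 1.19 mol·L⁻¹.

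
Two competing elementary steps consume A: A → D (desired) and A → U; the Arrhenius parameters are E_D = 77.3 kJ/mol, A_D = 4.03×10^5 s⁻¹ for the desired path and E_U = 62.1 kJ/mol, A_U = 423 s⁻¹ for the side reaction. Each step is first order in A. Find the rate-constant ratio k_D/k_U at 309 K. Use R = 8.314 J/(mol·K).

k_D/k_U = (A_D/A_U)·exp[−(E_D−E_U)/(RT)] = (A_D/A_U)·exp[(E_U−E_D)/(RT)].
(E_U−E_D)/(RT) = (62.1−77.3)×10³/(8.314×309) = -15200/2569 = -5.917.
k_D/k_U = (4.03×10^5/423)·exp(-5.917) = 952.7 × 0.002694 = 2.57.

2.57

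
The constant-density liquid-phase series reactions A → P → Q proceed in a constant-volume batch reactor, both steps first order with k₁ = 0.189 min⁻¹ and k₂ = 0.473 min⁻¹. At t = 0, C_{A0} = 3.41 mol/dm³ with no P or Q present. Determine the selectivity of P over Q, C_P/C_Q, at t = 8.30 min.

0.188

For first-order series with pure A initially, C_P(t) = k₁C_{A0}/(k₂−k₁)·(e^(−k₁t) − e^(−k₂t)).
e^(−k₁t) = e^(−0.189×8.30) = e^(−1.569) = 0.2083; e^(−k₂t) = e^(−3.926) = 0.01972.
C_P = 0.189×3.41/(0.473−0.189) × (0.2083−0.01972) = 2.269×0.1886 = 0.4280 mol/dm³.
C_A = C_{A0}e^(−k₁t) = 0.7104 mol/dm³, so C_Q = C_{A0}−C_A−C_P = 2.272 mol/dm³; C_P/C_Q = 0.188.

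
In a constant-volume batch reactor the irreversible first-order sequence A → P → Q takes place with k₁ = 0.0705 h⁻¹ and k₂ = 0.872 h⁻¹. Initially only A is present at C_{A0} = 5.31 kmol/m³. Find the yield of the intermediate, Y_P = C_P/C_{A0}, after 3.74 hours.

Solving the coupled first-order balances gives C_P(t) = [k₁/(k₂−k₁)]·C_{A0}·(e^(−k₁t) − e^(−k₂t)).
e^(−k₁t) = e^(−0.0705×3.74) = e^(−0.2637) = 0.7682; e^(−k₂t) = e^(−3.261) = 0.03834.
C_P = 0.0705×5.31/(0.872−0.0705) × (0.7682−0.03834) = 0.4671×0.7299 = 0.3409 kmol/m³.
Y_P = C_P/C_{A0} = 0.3409/5.31 = 0.0642.

0.0642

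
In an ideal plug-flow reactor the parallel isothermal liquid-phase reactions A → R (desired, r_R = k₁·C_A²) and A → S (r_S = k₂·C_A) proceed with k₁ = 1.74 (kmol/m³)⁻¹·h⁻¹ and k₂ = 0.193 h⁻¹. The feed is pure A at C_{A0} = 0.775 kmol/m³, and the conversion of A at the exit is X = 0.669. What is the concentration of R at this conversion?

0.421 kmol/m³

C_A = C_{A0}(1−X) = 0.2565 kmol/m³.
Along a PFR/batch, dC_S/dC_A = −r_S/(r_R+r_S) = −k₂/(k₂+k₁·C_A).
Integrating from C_{A0} to C_A: C_S = (0.193/1.74)·ln[(0.193+1.74·0.775)/(0.193+1.74·0.257)] = 0.1109·ln(1.542/0.6394) = 0.09762 kmol/m³.
Then C_R = (C_{A0}−C_A) − C_S = 0.5185 − 0.09762 = 0.4209 kmol/m³.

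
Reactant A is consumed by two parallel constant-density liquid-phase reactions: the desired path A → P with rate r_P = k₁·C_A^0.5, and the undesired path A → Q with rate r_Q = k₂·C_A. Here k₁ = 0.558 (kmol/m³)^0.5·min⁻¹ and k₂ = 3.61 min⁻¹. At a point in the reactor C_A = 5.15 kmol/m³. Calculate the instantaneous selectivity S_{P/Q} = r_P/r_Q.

S_{P/Q} = r_P/r_Q = (k₁·C_A^0.5)/(k₂·C_A) = (k₁/k₂)·C_A^-0.5.
= (0.558×5.150^0.5) / (3.61×5.150) = 1.266/18.59 = 0.0681.

0.0681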